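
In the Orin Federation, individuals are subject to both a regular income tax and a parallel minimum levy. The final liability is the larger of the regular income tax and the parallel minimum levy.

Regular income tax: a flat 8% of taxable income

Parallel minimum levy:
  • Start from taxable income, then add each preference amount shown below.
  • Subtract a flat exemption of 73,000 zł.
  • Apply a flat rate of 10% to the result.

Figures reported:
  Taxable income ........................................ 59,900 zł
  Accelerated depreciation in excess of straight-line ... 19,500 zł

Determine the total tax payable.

Regular income tax:
  59,900 zł × 8% = 4,792 zł

Parallel minimum levy:
  Adjusted income: 59,900 zł + 19,500 zł = 79,400 zł
  Less exemption 73,000 zł → base 6,400 zł
  6,400 zł × 10% = 640 zł

4,792 zł > 640 zł, so the regular income tax governs.

4,792 zł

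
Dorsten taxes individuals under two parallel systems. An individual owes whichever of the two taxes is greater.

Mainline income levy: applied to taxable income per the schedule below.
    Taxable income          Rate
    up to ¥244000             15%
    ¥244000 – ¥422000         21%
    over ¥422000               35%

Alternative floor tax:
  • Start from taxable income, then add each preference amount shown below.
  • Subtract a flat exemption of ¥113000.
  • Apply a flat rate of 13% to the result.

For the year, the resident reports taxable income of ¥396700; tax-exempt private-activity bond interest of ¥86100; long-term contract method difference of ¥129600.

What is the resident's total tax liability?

¥68667

Mainline income levy:
  ¥244000 × 15% = ¥36600
  ¥152700 × 21% = ¥32067
  → ¥68667

Alternative floor tax:
  Adjusted income: ¥396700 + ¥86100 + ¥129600 = ¥612400
  Less exemption ¥113000 → base ¥499400
  ¥499400 × 13% = ¥64922

¥68667 > ¥64922, so the mainline income levy governs.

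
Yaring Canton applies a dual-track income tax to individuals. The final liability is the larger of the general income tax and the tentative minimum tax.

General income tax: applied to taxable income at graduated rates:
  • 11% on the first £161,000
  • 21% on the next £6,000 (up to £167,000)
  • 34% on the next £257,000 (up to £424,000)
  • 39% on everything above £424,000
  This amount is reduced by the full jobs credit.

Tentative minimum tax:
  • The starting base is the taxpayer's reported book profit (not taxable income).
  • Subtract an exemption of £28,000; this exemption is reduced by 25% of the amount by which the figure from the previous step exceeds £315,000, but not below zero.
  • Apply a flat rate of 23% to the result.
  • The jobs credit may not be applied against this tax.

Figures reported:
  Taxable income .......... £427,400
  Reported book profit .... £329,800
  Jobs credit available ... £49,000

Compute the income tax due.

£70,265

General income tax:
  £161,000 × 11% = £17,710
  £6,000 × 21% = £1,260
  £257,000 × 34% = £87,380
  £3,400 × 39% = £1,326
  → £107,676
  Less jobs credit £49,000 → £58,676

Tentative minimum tax:
  Base (reported book profit): £329,800
  Exemption: £28,000 − 25% × (£329,800 − £315,000) = £28,000 − £3,700 = £24,300
  Base: £329,800 − £24,300 = £305,500
  £305,500 × 23% = £70,265

£70,265 > £58,676, so the tentative minimum tax is the binding amount.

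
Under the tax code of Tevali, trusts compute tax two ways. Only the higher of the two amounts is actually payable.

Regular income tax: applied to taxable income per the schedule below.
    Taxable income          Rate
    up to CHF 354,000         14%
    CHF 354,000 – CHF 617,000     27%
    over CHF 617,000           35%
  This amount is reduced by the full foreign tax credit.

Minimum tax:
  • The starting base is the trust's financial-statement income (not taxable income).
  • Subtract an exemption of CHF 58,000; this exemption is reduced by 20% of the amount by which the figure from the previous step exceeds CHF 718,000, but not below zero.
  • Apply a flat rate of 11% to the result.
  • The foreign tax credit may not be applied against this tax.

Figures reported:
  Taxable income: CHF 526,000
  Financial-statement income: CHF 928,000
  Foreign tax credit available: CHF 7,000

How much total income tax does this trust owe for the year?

Minimum tax:
  Base (financial-statement income): CHF 928,000
  Exemption: CHF 58,000 − 20% × (CHF 928,000 − CHF 718,000) = CHF 58,000 − CHF 42,000 = CHF 16,000
  Base: CHF 928,000 − CHF 16,000 = CHF 912,000
  CHF 912,000 × 11% = CHF 100,320

Regular income tax:
  CHF 354,000 × 14% = CHF 49,560
  CHF 172,000 × 27% = CHF 46,440
  → CHF 96,000
  Less foreign tax credit CHF 7,000 → CHF 89,000

CHF 100,320 > CHF 89,000, so the minimum tax is the binding amount.

CHF 100,320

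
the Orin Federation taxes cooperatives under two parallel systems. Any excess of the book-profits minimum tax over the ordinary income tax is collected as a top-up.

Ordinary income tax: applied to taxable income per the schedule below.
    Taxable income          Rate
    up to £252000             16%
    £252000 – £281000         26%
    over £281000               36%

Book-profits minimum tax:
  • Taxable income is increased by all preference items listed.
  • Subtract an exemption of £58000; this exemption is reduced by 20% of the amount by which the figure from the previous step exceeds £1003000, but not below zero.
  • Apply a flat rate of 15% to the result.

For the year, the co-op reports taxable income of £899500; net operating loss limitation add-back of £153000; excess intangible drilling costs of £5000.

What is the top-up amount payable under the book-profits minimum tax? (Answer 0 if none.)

Ordinary income tax:
  £252000 × 16% = £40320
  £29000 × 26% = £7540
  £618500 × 36% = £222660
  → £270520

Book-profits minimum tax:
  Adjusted income: £899500 + £153000 + £5000 = £1057500
  Exemption: £58000 − 20% × (£1057500 − £1003000) = £58000 − £10900 = £47100
  Base: £1057500 − £47100 = £1010400
  £1010400 × 15% = £151560

£151560 ≤ £270520, so no add-on is due.

£0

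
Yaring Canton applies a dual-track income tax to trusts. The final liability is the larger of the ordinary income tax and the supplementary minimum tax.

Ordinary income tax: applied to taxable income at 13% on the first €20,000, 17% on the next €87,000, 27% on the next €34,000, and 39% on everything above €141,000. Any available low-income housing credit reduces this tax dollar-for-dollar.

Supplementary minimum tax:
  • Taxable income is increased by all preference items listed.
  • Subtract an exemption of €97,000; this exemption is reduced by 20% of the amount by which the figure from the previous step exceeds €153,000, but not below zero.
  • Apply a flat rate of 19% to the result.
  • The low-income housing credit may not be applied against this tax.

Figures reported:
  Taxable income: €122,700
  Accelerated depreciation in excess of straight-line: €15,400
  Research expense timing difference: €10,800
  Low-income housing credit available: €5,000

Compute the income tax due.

€16,629

Ordinary income tax:
  €20,000 × 13% = €2,600
  €87,000 × 17% = €14,790
  €15,700 × 27% = €4,239
  → €21,629
  Less low-income housing credit €5,000 → €16,629

Supplementary minimum tax:
  Adjusted income: €122,700 + €15,400 + €10,800 = €148,900
  Exemption: €148,900 ≤ €153,000, so full €97,000 applies
  Base: €148,900 − €97,000 = €51,900
  €51,900 × 19% = €9,861

€16,629 > €9,861, so the ordinary income tax governs.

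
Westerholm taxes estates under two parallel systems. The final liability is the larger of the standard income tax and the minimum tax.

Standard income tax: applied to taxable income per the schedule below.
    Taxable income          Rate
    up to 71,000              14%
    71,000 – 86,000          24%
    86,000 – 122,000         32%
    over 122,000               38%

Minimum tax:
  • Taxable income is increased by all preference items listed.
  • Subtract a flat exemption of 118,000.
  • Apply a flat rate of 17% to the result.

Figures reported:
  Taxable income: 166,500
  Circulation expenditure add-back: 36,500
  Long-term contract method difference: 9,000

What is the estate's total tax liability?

Minimum tax:
  Adjusted income: 166,500 + 36,500 + 9,000 = 212,000
  Less exemption 118,000 → base 94,000
  94,000 × 17% = 15,980

Standard income tax:
  71,000 × 14% = 9,940
  15,000 × 24% = 3,600
  36,000 × 32% = 11,520
  44,500 × 38% = 16,910
  → 41,970

41,970 > 15,980, so the standard income tax governs.

41,970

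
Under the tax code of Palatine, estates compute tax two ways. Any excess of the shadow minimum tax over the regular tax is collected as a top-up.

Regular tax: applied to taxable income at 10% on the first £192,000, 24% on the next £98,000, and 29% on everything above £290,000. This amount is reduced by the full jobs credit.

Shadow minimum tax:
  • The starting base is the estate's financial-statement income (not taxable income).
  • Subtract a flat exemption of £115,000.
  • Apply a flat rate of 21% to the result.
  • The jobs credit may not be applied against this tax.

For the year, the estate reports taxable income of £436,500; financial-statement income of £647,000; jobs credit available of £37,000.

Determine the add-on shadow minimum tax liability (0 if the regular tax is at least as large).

Regular tax:
  £192,000 × 10% = £19,200
  £98,000 × 24% = £23,520
  £146,500 × 29% = £42,485
  → £85,205
  Less jobs credit £37,000 → £48,205

Shadow minimum tax:
  Base (financial-statement income): £647,000
  Less exemption £115,000 → base £532,000
  £532,000 × 21% = £111,720

Excess of shadow minimum tax over regular tax: £111,720 − £48,205 = £63,515.

£63,515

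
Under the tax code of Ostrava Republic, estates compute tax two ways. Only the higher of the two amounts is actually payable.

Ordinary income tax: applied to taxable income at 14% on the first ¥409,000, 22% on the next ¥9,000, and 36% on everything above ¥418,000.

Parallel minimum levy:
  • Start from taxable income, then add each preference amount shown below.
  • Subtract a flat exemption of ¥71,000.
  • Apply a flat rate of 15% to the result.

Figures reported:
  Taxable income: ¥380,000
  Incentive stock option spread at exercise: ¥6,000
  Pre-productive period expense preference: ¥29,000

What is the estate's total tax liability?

¥53,200

Parallel minimum levy:
  Adjusted income: ¥380,000 + ¥6,000 + ¥29,000 = ¥415,000
  Less exemption ¥71,000 → base ¥344,000
  ¥344,000 × 15% = ¥51,600

Ordinary income tax:
  ¥380,000 × 14% = ¥53,200

¥53,200 > ¥51,600, so the ordinary income tax governs.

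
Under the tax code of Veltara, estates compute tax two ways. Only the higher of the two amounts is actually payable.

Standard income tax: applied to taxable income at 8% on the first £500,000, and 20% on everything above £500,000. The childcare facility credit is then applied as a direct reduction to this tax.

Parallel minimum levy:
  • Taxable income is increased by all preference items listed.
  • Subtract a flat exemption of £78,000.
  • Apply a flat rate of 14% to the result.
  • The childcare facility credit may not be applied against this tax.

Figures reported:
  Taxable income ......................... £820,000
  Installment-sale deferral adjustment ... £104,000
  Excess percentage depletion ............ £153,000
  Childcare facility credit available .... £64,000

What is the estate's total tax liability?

£139,860

Standard income tax:
  £500,000 × 8% = £40,000
  £320,000 × 20% = £64,000
  → £104,000
  Less childcare facility credit £64,000 → £40,000

Parallel minimum levy:
  Adjusted income: £820,000 + £104,000 + £153,000 = £1,077,000
  Less exemption £78,000 → base £999,000
  £999,000 × 14% = £139,860

£139,860 > £40,000, so the parallel minimum levy is the binding amount.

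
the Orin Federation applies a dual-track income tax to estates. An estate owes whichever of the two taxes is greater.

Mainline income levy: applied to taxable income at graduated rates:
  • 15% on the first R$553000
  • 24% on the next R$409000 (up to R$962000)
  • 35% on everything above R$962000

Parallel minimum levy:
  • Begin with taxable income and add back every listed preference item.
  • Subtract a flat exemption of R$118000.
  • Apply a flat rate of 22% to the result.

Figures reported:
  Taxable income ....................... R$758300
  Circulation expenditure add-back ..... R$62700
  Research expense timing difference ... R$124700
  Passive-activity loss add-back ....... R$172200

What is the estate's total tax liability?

R$219978

Mainline income levy:
  R$553000 × 15% = R$82950
  R$205300 × 24% = R$49272
  → R$132222

Parallel minimum levy:
  Adjusted income: R$758300 + R$62700 + R$124700 + R$172200 = R$1117900
  Less exemption R$118000 → base R$999900
  R$999900 × 22% = R$219978

R$219978 > R$132222, so the parallel minimum levy is the binding amount.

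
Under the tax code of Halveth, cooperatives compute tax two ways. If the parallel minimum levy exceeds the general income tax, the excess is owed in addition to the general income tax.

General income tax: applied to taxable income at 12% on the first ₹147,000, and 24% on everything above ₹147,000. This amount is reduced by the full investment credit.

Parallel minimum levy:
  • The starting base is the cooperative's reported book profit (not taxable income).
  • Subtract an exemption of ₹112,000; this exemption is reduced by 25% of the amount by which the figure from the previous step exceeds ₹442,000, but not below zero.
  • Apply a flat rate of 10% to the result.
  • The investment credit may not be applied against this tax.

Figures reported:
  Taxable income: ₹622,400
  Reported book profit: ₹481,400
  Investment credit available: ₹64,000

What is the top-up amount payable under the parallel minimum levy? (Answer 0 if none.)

General income tax:
  ₹147,000 × 12% = ₹17,640
  ₹475,400 × 24% = ₹114,096
  → ₹131,736
  Less investment credit ₹64,000 → ₹67,736

Parallel minimum levy:
  Base (reported book profit): ₹481,400
  Exemption: ₹112,000 − 25% × (₹481,400 − ₹442,000) = ₹112,000 − ₹9,850 = ₹102,150
  Base: ₹481,400 − ₹102,150 = ₹379,250
  ₹379,250 × 10% = ₹37,925

₹37,925 ≤ ₹67,736, so no add-on is due.

₹0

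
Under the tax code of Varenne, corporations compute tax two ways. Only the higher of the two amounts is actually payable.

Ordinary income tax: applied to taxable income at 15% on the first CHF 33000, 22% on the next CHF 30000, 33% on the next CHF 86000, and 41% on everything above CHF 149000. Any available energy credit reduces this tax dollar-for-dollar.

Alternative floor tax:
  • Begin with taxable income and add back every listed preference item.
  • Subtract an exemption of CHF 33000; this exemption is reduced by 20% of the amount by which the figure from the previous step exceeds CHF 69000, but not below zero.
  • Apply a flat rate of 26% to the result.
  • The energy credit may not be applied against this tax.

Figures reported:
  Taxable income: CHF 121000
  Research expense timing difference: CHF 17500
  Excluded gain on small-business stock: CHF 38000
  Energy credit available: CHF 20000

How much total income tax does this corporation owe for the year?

Alternative floor tax:
  Adjusted income: CHF 121000 + CHF 17500 + CHF 38000 = CHF 176500
  Exemption: CHF 33000 − 20% × (CHF 176500 − CHF 69000) = CHF 33000 − CHF 21500 = CHF 11500
  Base: CHF 176500 − CHF 11500 = CHF 165000
  CHF 165000 × 26% = CHF 42900

Ordinary income tax:
  CHF 33000 × 15% = CHF 4950
  CHF 30000 × 22% = CHF 6600
  CHF 58000 × 33% = CHF 19140
  → CHF 30690
  Less energy credit CHF 20000 → CHF 10690

CHF 42900 > CHF 10690, so the alternative floor tax is the binding amount.

CHF 42900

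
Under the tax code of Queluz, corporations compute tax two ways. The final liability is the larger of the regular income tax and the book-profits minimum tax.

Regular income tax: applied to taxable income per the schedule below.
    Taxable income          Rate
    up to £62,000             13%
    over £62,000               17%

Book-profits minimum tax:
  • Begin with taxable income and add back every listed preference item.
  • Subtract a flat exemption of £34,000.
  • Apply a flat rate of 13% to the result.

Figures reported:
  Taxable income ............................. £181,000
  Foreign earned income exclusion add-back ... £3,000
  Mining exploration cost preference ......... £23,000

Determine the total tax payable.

Book-profits minimum tax:
  Adjusted income: £181,000 + £3,000 + £23,000 = £207,000
  Less exemption £34,000 → base £173,000
  £173,000 × 13% = £22,490

Regular income tax:
  £62,000 × 13% = £8,060
  £119,000 × 17% = £20,230
  → £28,290

£28,290 > £22,490, so the regular income tax governs.

£28,290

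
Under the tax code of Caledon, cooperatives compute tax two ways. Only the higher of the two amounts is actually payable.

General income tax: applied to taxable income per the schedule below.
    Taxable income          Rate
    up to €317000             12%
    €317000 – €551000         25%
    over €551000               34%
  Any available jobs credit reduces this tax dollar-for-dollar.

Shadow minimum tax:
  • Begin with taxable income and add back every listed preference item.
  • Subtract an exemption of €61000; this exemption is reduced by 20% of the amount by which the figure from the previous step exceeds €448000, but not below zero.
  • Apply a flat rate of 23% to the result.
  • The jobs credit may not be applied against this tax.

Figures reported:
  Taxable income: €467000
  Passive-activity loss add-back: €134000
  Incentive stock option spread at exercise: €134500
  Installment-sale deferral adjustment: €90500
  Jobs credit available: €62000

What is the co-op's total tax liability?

Shadow minimum tax:
  Adjusted income: €467000 + €134000 + €134500 + €90500 = €826000
  Exemption: 20% × (€826000 − €448000) = €75600 ≥ €61000, so the exemption is fully phased out
  Base: €826000 − €0 = €826000
  €826000 × 23% = €189980

General income tax:
  €317000 × 12% = €38040
  €150000 × 25% = €37500
  → €75540
  Less jobs credit €62000 → €13540

€189980 > €13540, so the shadow minimum tax is the binding amount.

€189980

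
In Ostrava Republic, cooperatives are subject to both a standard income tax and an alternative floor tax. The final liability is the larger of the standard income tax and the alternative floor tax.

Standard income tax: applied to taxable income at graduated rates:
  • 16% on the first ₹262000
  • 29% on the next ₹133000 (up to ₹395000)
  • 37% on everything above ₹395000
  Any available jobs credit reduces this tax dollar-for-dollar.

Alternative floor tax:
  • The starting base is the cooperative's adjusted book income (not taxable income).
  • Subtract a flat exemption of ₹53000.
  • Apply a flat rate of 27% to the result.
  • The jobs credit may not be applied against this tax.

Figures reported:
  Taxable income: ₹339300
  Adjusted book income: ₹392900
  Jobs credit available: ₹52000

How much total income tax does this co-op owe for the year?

₹91773

Standard income tax:
  ₹262000 × 16% = ₹41920
  ₹77300 × 29% = ₹22417
  → ₹64337
  Less jobs credit ₹52000 → ₹12337

Alternative floor tax:
  Base (adjusted book income): ₹392900
  Less exemption ₹53000 → base ₹339900
  ₹339900 × 27% = ₹91773

₹91773 > ₹12337, so the alternative floor tax is the binding amount.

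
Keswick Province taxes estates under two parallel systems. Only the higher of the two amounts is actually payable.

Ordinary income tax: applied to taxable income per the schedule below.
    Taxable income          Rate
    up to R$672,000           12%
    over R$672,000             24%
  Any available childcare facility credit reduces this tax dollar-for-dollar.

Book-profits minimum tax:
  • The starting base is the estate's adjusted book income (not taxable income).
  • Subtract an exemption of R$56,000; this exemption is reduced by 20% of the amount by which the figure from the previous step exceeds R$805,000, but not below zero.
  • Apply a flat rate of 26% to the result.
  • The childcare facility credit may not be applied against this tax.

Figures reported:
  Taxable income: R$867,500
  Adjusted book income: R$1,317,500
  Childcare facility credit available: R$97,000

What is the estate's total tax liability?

Book-profits minimum tax:
  Base (adjusted book income): R$1,317,500
  Exemption: 20% × (R$1,317,500 − R$805,000) = R$102,500 ≥ R$56,000, so the exemption is fully phased out
  Base: R$1,317,500 − R$0 = R$1,317,500
  R$1,317,500 × 26% = R$342,550

Ordinary income tax:
  R$672,000 × 12% = R$80,640
  R$195,500 × 24% = R$46,920
  → R$127,560
  Less childcare facility credit R$97,000 → R$30,560

R$342,550 > R$30,560, so the book-profits minimum tax is the binding amount.

R$342,550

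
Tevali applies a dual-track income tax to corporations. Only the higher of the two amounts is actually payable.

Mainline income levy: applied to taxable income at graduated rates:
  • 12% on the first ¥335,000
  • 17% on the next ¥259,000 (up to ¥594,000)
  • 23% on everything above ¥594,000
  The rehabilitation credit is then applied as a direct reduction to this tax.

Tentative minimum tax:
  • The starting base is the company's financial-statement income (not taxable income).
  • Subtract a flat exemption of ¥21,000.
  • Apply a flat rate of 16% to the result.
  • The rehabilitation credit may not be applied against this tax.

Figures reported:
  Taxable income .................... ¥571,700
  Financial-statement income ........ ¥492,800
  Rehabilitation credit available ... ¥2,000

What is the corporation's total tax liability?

¥78,439

Tentative minimum tax:
  Base (financial-statement income): ¥492,800
  Less exemption ¥21,000 → base ¥471,800
  ¥471,800 × 16% = ¥75,488

Mainline income levy:
  ¥335,000 × 12% = ¥40,200
  ¥236,700 × 17% = ¥40,239
  → ¥80,439
  Less rehabilitation credit ¥2,000 → ¥78,439

¥78,439 > ¥75,488, so the mainline income levy governs.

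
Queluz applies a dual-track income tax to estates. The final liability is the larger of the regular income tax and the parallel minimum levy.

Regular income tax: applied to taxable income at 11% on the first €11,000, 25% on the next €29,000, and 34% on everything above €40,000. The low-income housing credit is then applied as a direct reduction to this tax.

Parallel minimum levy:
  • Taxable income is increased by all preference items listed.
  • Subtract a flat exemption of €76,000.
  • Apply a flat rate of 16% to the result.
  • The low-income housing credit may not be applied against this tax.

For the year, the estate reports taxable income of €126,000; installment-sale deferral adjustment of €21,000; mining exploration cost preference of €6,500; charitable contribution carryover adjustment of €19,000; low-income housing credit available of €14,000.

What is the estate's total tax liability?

€23,700

Parallel minimum levy:
  Adjusted income: €126,000 + €21,000 + €6,500 + €19,000 = €172,500
  Less exemption €76,000 → base €96,500
  €96,500 × 16% = €15,440

Regular income tax:
  €11,000 × 11% = €1,210
  €29,000 × 25% = €7,250
  €86,000 × 34% = €29,240
  → €37,700
  Less low-income housing credit €14,000 → €23,700

€23,700 > €15,440, so the regular income tax governs.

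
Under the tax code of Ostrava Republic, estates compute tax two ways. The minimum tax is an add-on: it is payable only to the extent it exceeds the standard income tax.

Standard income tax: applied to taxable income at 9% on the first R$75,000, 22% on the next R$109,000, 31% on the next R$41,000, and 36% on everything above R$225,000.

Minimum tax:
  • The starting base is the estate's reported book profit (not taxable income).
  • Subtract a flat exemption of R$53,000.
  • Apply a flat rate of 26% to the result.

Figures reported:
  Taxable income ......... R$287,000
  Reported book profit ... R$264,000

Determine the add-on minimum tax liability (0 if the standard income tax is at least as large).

R$0

Standard income tax:
  R$75,000 × 9% = R$6,750
  R$109,000 × 22% = R$23,980
  R$41,000 × 31% = R$12,710
  R$62,000 × 36% = R$22,320
  → R$65,760

Minimum tax:
  Base (reported book profit): R$264,000
  Less exemption R$53,000 → base R$211,000
  R$211,000 × 26% = R$54,860

R$54,860 ≤ R$65,760, so no add-on is due.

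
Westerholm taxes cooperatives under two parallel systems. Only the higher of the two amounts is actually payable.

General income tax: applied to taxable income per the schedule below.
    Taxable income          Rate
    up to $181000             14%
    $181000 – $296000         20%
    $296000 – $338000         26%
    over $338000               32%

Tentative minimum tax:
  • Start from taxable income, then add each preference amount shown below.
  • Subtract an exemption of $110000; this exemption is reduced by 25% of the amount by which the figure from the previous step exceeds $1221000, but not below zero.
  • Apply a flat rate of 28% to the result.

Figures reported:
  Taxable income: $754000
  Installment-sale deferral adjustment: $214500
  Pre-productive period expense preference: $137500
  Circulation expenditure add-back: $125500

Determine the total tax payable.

General income tax:
  $181000 × 14% = $25340
  $115000 × 20% = $23000
  $42000 × 26% = $10920
  $416000 × 32% = $133120
  → $192380

Tentative minimum tax:
  Adjusted income: $754000 + $214500 + $137500 + $125500 = $1231500
  Exemption: $110000 − 25% × ($1231500 − $1221000) = $110000 − $2625 = $107375
  Base: $1231500 − $107375 = $1124125
  $1124125 × 28% = $314755

$314755 > $192380, so the tentative minimum tax is the binding amount.

$314755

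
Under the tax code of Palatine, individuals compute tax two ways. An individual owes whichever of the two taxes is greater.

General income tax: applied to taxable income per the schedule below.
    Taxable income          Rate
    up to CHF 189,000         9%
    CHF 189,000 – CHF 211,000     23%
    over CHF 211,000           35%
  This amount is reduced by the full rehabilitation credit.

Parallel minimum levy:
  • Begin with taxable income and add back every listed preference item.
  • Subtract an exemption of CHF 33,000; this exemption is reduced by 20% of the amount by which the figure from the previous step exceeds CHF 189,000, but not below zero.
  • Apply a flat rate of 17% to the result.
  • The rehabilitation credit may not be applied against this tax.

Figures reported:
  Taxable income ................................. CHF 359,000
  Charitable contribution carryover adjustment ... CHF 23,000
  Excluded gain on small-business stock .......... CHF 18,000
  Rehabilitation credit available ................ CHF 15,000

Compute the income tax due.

Parallel minimum levy:
  Adjusted income: CHF 359,000 + CHF 23,000 + CHF 18,000 = CHF 400,000
  Exemption: 20% × (CHF 400,000 − CHF 189,000) = CHF 42,200 ≥ CHF 33,000, so the exemption is fully phased out
  Base: CHF 400,000 − CHF 0 = CHF 400,000
  CHF 400,000 × 17% = CHF 68,000

General income tax:
  CHF 189,000 × 9% = CHF 17,010
  CHF 22,000 × 23% = CHF 5,060
  CHF 148,000 × 35% = CHF 51,800
  → CHF 73,870
  Less rehabilitation credit CHF 15,000 → CHF 58,870

CHF 68,000 > CHF 58,870, so the parallel minimum levy is the binding amount.

CHF 68,000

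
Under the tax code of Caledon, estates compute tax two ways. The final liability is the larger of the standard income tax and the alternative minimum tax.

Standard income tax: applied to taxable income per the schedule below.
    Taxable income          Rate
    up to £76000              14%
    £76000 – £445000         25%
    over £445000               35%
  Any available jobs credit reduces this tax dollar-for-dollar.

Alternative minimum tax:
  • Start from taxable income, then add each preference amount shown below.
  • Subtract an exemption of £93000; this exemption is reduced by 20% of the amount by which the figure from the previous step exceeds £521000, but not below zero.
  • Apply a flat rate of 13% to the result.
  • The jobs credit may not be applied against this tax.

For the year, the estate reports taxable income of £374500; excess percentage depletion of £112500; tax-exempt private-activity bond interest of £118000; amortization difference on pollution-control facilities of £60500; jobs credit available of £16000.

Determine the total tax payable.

£78182

Standard income tax:
  £76000 × 14% = £10640
  £298500 × 25% = £74625
  → £85265
  Less jobs credit £16000 → £69265

Alternative minimum tax:
  Adjusted income: £374500 + £112500 + £118000 + £60500 = £665500
  Exemption: £93000 − 20% × (£665500 − £521000) = £93000 − £28900 = £64100
  Base: £665500 − £64100 = £601400
  £601400 × 13% = £78182

£78182 > £69265, so the alternative minimum tax is the binding amount.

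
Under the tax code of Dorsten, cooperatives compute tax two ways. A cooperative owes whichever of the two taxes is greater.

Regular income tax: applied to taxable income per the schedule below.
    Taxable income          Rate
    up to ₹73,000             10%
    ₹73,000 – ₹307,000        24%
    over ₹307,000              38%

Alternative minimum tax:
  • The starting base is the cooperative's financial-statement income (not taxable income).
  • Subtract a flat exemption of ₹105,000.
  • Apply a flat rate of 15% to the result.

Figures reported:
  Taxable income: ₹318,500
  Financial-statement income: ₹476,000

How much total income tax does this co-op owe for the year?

Alternative minimum tax:
  Base (financial-statement income): ₹476,000
  Less exemption ₹105,000 → base ₹371,000
  ₹371,000 × 15% = ₹55,650

Regular income tax:
  ₹73,000 × 10% = ₹7,300
  ₹234,000 × 24% = ₹56,160
  ₹11,500 × 38% = ₹4,370
  → ₹67,830

₹67,830 > ₹55,650, so the regular income tax governs.

₹67,830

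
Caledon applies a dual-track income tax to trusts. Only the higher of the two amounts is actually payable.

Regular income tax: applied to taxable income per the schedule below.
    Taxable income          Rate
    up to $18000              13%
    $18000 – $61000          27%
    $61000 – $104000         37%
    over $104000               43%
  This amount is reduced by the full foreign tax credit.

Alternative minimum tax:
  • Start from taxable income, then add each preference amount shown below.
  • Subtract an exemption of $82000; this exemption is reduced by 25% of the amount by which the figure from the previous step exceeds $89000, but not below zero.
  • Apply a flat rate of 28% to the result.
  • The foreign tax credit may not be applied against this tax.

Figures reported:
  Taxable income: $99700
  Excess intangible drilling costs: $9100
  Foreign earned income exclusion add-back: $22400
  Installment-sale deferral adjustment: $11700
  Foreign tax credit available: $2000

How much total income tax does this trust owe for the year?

$26269

Regular income tax:
  $18000 × 13% = $2340
  $43000 × 27% = $11610
  $38700 × 37% = $14319
  → $28269
  Less foreign tax credit $2000 → $26269

Alternative minimum tax:
  Adjusted income: $99700 + $9100 + $22400 + $11700 = $142900
  Exemption: $82000 − 25% × ($142900 − $89000) = $82000 − $13475 = $68525
  Base: $142900 − $68525 = $74375
  $74375 × 28% = $20825

$26269 > $20825, so the regular income tax governs.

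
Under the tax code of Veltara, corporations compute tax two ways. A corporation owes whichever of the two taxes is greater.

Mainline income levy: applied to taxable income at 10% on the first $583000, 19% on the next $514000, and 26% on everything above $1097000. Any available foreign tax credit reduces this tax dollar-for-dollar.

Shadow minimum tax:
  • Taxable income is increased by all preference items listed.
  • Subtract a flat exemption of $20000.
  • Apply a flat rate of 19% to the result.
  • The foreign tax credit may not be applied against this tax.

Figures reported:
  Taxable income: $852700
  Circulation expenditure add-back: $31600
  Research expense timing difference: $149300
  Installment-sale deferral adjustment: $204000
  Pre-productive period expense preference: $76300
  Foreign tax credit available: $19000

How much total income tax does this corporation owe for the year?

Mainline income levy:
  $583000 × 10% = $58300
  $269700 × 19% = $51243
  → $109543
  Less foreign tax credit $19000 → $90543

Shadow minimum tax:
  Adjusted income: $852700 + $31600 + $149300 + $204000 + $76300 = $1313900
  Less exemption $20000 → base $1293900
  $1293900 × 19% = $245841

$245841 > $90543, so the shadow minimum tax is the binding amount.

$245841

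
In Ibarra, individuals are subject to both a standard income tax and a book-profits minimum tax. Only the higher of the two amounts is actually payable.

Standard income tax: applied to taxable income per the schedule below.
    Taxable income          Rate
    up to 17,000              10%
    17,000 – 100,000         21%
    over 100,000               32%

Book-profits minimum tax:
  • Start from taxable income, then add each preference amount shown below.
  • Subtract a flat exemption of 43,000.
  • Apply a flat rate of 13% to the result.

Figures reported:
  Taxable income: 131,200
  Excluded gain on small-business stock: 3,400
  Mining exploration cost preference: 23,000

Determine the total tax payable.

Book-profits minimum tax:
  Adjusted income: 131,200 + 3,400 + 23,000 = 157,600
  Less exemption 43,000 → base 114,600
  114,600 × 13% = 14,898

Standard income tax:
  17,000 × 10% = 1,700
  83,000 × 21% = 17,430
  31,200 × 32% = 9,984
  → 29,114

29,114 > 14,898, so the standard income tax governs.

29,114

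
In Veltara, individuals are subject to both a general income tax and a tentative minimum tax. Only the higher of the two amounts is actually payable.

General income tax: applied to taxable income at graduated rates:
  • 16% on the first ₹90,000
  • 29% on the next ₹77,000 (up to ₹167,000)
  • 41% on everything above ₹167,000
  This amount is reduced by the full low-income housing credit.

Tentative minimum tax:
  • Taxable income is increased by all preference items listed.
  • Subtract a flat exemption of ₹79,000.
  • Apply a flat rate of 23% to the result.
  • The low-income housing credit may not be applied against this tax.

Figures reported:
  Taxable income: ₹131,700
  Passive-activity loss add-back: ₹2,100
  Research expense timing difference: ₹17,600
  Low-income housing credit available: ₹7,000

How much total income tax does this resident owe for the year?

Tentative minimum tax:
  Adjusted income: ₹131,700 + ₹2,100 + ₹17,600 = ₹151,400
  Less exemption ₹79,000 → base ₹72,400
  ₹72,400 × 23% = ₹16,652

General income tax:
  ₹90,000 × 16% = ₹14,400
  ₹41,700 × 29% = ₹12,093
  → ₹26,493
  Less low-income housing credit ₹7,000 → ₹19,493

₹19,493 > ₹16,652, so the general income tax governs.

₹19,493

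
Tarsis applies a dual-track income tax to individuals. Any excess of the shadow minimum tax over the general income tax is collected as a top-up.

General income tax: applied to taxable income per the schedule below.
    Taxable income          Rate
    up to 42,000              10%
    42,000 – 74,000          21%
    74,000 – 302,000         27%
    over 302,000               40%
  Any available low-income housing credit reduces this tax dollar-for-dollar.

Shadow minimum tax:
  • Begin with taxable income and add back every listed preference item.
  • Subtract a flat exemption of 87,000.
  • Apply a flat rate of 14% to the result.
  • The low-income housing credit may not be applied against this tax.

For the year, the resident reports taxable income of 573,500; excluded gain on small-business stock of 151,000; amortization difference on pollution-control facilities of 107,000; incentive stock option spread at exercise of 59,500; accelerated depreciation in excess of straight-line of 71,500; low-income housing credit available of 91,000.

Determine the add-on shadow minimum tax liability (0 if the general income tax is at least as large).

32,490

General income tax:
  42,000 × 10% = 4,200
  32,000 × 21% = 6,720
  228,000 × 27% = 61,560
  271,500 × 40% = 108,600
  → 181,080
  Less low-income housing credit 91,000 → 90,080

Shadow minimum tax:
  Adjusted income: 573,500 + 151,000 + 107,000 + 59,500 + 71,500 = 962,500
  Less exemption 87,000 → base 875,500
  875,500 × 14% = 122,570

Excess of shadow minimum tax over general income tax: 122,570 − 90,080 = 32,490.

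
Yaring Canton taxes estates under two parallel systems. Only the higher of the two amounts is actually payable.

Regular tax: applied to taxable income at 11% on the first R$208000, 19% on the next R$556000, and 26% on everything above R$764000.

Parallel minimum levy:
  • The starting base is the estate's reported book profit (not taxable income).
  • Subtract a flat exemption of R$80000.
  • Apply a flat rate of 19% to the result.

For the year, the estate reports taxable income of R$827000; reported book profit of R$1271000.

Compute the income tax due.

R$226290

Regular tax:
  R$208000 × 11% = R$22880
  R$556000 × 19% = R$105640
  R$63000 × 26% = R$16380
  → R$144900

Parallel minimum levy:
  Base (reported book profit): R$1271000
  Less exemption R$80000 → base R$1191000
  R$1191000 × 19% = R$226290

R$226290 > R$144900, so the parallel minimum levy is the binding amount.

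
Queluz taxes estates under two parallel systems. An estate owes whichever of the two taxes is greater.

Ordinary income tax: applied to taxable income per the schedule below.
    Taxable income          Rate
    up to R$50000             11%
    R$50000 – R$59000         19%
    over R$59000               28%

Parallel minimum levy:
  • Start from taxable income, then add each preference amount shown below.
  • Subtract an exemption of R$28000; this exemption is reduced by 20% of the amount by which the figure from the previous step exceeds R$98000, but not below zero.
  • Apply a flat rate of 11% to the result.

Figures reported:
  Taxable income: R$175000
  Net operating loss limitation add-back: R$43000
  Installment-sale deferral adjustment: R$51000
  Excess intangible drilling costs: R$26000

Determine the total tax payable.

R$39690

Parallel minimum levy:
  Adjusted income: R$175000 + R$43000 + R$51000 + R$26000 = R$295000
  Exemption: 20% × (R$295000 − R$98000) = R$39400 ≥ R$28000, so the exemption is fully phased out
  Base: R$295000 − R$0 = R$295000
  R$295000 × 11% = R$32450

Ordinary income tax:
  R$50000 × 11% = R$5500
  R$9000 × 19% = R$1710
  R$116000 × 28% = R$32480
  → R$39690

R$39690 > R$32450, so the ordinary income tax governs.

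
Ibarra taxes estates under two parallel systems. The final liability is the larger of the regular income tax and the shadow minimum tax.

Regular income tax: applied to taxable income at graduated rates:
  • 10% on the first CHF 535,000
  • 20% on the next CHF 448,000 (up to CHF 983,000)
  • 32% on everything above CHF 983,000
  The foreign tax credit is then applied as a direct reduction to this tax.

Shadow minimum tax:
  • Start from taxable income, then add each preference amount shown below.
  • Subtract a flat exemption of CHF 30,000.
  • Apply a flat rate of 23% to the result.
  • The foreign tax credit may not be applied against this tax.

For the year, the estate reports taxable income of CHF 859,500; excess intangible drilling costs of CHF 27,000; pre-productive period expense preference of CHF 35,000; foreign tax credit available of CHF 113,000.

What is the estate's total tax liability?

CHF 205,045

Shadow minimum tax:
  Adjusted income: CHF 859,500 + CHF 27,000 + CHF 35,000 = CHF 921,500
  Less exemption CHF 30,000 → base CHF 891,500
  CHF 891,500 × 23% = CHF 205,045

Regular income tax:
  CHF 535,000 × 10% = CHF 53,500
  CHF 324,500 × 20% = CHF 64,900
  → CHF 118,400
  Less foreign tax credit CHF 113,000 → CHF 5,400

CHF 205,045 > CHF 5,400, so the shadow minimum tax is the binding amount.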